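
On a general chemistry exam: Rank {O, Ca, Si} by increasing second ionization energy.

Ca, Si, O

After 1 electron has been removed, what remains? O⁺ still has 5 valence electrons; Ca⁺ still has 1 valence electron; Si⁺ still has 3 valence electrons.
All are still removing valence electrons, so compare the +1 ions as you would atoms: IE_2 generally rises across a period (higher Z_eff) and falls down a group (larger shell), subject to the usual subshell exceptions.
Valence configurations: O⁺ [He]2s²2p³, Ca⁺ [Ar]4s¹, Si⁺ [Ne]3s²3p¹.
The numbers (kJ/mol): O 3388, Ca 1145, Si 1577.
Hence IE_2: Ca < Si < O.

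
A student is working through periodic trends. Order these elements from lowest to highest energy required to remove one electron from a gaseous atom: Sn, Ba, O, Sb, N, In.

N is in period 2, group 15; O is in period 2, group 16; In is in period 5, group 13; Sn is in period 5, group 14; Sb is in period 5, group 15; Ba is in period 6, group 2.
First ionization energy rises across a period (greater Z_eff holds electrons more tightly) and falls down a group (valence electrons are farther from the nucleus).
Here both period and group differ, so the two effects have to be weighed against each other.
In > Ba: both effects reinforce here, so In is clearly the higher of the two.
Sn > In: both are in period 5; the period trend gives Sn the larger value.
Sb > Sn: both are in period 5; the period trend gives Sb the larger value.
O > Sb: both effects reinforce here, so O is clearly the higher of the two.
N > O: this pair runs against the simple trend — see the exception note.
Note the exception: N has a higher first ionization energy than O, contrary to the simple trend — pairing an electron in O's 2p⁴ costs repulsion energy, so O ionizes more easily than half-filled N (2p³).
Approximate values (kJ/mol): N 1402, O 1314, In 558, Sn 709, Sb 831, Ba 503.
So from lowest to highest: Ba < In < Sn < Sb < O < N.

Ba < In < Sn < Sb < O < N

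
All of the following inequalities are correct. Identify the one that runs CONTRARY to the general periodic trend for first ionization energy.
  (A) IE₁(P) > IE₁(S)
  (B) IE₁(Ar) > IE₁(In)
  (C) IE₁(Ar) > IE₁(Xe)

The general trend: first ionization energy increases across a period and decreases down a group.
(A) P (period 3, group 15) vs S (period 3, group 16): the stated order contradicts the simple trend.
(B) Ar (period 3, group 18) vs In (period 5, group 13): the stated order agrees with the simple trend.
(C) Ar (period 3, group 18) vs Xe (period 5, group 18): the stated order agrees with the simple trend.
The exception is (A): S (3p⁴) ionizes more easily than half-filled P (3p³) because the paired 3p electron in S is pushed out by e⁻–e⁻ repulsion.

(A)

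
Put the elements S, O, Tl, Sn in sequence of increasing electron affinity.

Tl < Sn < O < S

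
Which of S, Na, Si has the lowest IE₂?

Si

Consider each +1 ion: S⁺ still has 5 valence electrons; Na⁺ is the bare [Ne] core; Si⁺ still has 3 valence electrons.
Core electrons are held far more tightly than valence electrons, so Na tops the IE_2 order.
Valence configurations: S⁺ [Ne]3s²3p³, Si⁺ [Ne]3s²3p¹.
Tabulated IE_2 (kJ/mol): S 2252, Na 4562, Si 1577.
Hence IE_2: Si < S < Na.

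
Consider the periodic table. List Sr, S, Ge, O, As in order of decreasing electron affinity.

O is in period 2, group 16; S is in period 3, group 16; Ge is in period 4, group 14; As is in period 4, group 15; Sr is in period 5, group 2.
Adding an electron releases more energy for atoms nearer the top right (short of the noble gases).
These span different periods and groups, so the two trends combine.
As > Sr: both effects reinforce here, so As is clearly the higher of the two.
Ge > As: this pair runs against the simple trend — see the exception note.
O > Ge: both effects reinforce here, so O is clearly the higher of the two.
S > O: this pair runs against the simple trend — see the exception note.
Note the exception: Ge has a higher electron affinity than As, contrary to the simple trend — adding an electron to As's half-filled 4p³ is unfavourable, so Ge (4p²) has the more exothermic EA.
Note the exception: S has a higher electron affinity than O, contrary to the simple trend — the compact 2p subshell of O repels the added electron more than S's larger 3p does.
Approximate values (kJ/mol): O 141, S 200, Ge 119, As 78, Sr 5.
So from highest to lowest: S > O > Ge > As > Sr.

S, O, Ge, As, Sr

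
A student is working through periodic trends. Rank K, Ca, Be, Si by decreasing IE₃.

After 2 electrons have been removed, what remains? K²⁺ is already 1 electron into the core; Ca²⁺ is the bare [Ar] core; Be²⁺ is the bare [He] core; Si²⁺ still has 2 valence electrons.
Breaking into a closed-shell core is much more expensive than removing a leftover valence electron — K, Ca and Be have the largest IE_3 here.
Approximate IE_3 values (kJ/mol): K 4420, Ca 4912, Be 14849, Si 3232.
Hence IE_3: Si < K < Ca < Be.

Be > Ca > K > Si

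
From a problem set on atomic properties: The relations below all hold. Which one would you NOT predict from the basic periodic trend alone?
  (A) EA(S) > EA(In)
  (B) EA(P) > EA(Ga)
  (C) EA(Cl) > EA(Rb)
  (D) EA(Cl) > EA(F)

The general trend: electron affinity increases across a period and decreases down a group.
(A) S (period 3, group 16) vs In (period 5, group 13): the stated order agrees with the simple trend.
(B) P (period 3, group 15) vs Ga (period 4, group 13): the stated order agrees with the simple trend.
(C) Cl (period 3, group 17) vs Rb (period 5, group 1): the stated order agrees with the simple trend.
(D) Cl (period 3, group 17) vs F (period 2, group 17): the stated order contradicts the simple trend.
The exception is (D): F's small 2p subshell makes the incoming electron feel strong e⁻–e⁻ repulsion, so Cl actually releases more energy on gaining an electron.

(D)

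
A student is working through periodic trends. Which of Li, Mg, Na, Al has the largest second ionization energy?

Consider each +1 ion: Li⁺ is the bare [He] core; Mg⁺ still has 1 valence electron; Na⁺ is the bare [Ne] core; Al⁺ still has 2 valence electrons.
Core electrons are held far more tightly than valence electrons, so Na and Li top the IE_2 order.
Valence configurations: Mg⁺ [Ne]3s¹, Al⁺ [Ne]3s².
Tabulated IE_2 (kJ/mol): Li 7298, Mg 1451, Na 4562, Al 1817.
So the second ionization energies run Mg < Al < Na < Li.

Li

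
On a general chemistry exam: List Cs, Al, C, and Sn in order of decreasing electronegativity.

C, Sn, Al, Cs

Electronegativity increases across a period and decreases down a group, tracking effective nuclear charge and atomic size.
Neither a single period nor a single group — weigh both effects.
Al > Cs: both effects reinforce here, so Al is clearly the higher of the two.
Sn > Al: period and group pull opposite ways; the across-period shift dominates (1.96 vs 1.61).
C > Sn: C sits above Sn in group 14, so the down-group effect alone puts C higher.
For reference (Pauling): C 2.55, Al 1.61, Sn 1.96, Cs 0.79.
So from highest to lowest: C > Sn > Al > Cs.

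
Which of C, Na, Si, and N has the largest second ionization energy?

IE_2 is the cost of taking one more electron from the +1 cation: C⁺ still has 3 valence electrons; Na⁺ is the bare [Ne] core; Si⁺ still has 3 valence electrons; N⁺ still has 4 valence electrons.
Breaking into a closed-shell core is much more expensive than removing a leftover valence electron — Na has the largest IE_2 here.
Valence configurations: C⁺ [He]2s²2p¹, Si⁺ [Ne]3s²3p¹, N⁺ [He]2s²2p².
Approximate IE_2 values (kJ/mol): C 2353, Na 4562, Si 1577, N 2856.
Putting it together, IE_2: Si < C < N < Na.

Na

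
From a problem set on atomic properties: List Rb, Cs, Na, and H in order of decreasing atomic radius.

H is in period 1, group 1; Na is in period 3, group 1; Rb is in period 5, group 1; Cs is in period 6, group 1.
Moving right in a period, electrons are added to the same shell under a stronger nuclear pull, so atoms get smaller; moving down, a new shell is opened and atoms get larger.
All are in group 1, so atomic radius increases down the group.
So from largest to smallest: Cs > Rb > Na > H.

Cs, Rb, Na, H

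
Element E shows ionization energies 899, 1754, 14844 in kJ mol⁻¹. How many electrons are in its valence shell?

2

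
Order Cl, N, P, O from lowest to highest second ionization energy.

P < Cl < N < O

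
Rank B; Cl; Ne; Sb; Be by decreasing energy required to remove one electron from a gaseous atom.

Ne > Cl > Be > Sb > B

Be is in period 2, group 2; B is in period 2, group 13; Ne is in period 2, group 18; Cl is in period 3, group 17; Sb is in period 5, group 15.
Across a period the outer electron is held more tightly (higher IE₁); down a group it sits in a higher shell, more shielded, and comes off more easily.
Here both period and group differ, so the two effects have to be weighed against each other.
Sb > B: the two effects oppose for this pair; the across-period effect wins (831 vs 801 kJ/mol).
Be > Sb: period and group pull opposite ways; the down-group shift dominates (900 vs 831 kJ/mol).
Cl > Be: the two effects oppose for this pair; the across-period effect wins (1251 vs 900 kJ/mol).
Ne > Cl: both effects reinforce here, so Ne is clearly the higher of the two.
Note the exception: Be has a higher first ionization energy than B, contrary to the simple trend — removing B's lone 2p electron is easier than breaking Be's filled 2s².
Tabulated first ionization energy (kJ/mol): Be 900, B 801, Ne 2081, Cl 1251, Sb 831.
So from highest to lowest: Ne > Cl > Be > Sb > B.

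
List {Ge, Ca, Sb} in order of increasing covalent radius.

Ca is in period 4, group 2; Ge is in period 4, group 14; Sb is in period 5, group 15.
Across a period the added protons contract the valence shell; down a group each new principal shell makes the atom larger.
Here both period and group differ, so the two effects have to be weighed against each other.
Sb > Ge: period and group pull opposite ways; the down-group shift dominates (140 vs 121 pm).
Ca > Sb: period and group pull opposite ways; the across-period shift dominates (171 vs 140 pm).
For reference (pm): Ca 171, Ge 121, Sb 140.
So from smallest to largest: Ge < Sb < Ca.

Ge, Sb, Ca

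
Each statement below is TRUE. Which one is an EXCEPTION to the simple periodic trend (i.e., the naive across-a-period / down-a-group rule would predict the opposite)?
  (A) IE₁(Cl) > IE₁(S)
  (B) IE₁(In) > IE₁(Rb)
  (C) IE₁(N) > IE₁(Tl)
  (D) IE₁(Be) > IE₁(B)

The general trend: first ionization energy increases across a period and decreases down a group.
(A) Cl (period 3, group 17) vs S (period 3, group 16): the stated order agrees with the simple trend.
(B) In (period 5, group 13) vs Rb (period 5, group 1): the stated order agrees with the simple trend.
(C) N (period 2, group 15) vs Tl (period 6, group 13): the stated order agrees with the simple trend.
(D) Be (period 2, group 2) vs B (period 2, group 13): the stated order contradicts the simple trend.
The exception is (D): removing B's lone 2p electron is easier than breaking Be's filled 2s².

(D)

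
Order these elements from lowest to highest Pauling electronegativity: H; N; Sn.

H is in period 1, group 1; N is in period 2, group 15; Sn is in period 5, group 14.
Smaller atoms with higher effective nuclear charge are more electronegative.
Here both period and group differ, so the two effects have to be weighed against each other.
H > Sn: period and group pull opposite ways; the down-group shift dominates (2.20 vs 1.96).
N > H: the two effects oppose for this pair; the across-period effect wins (3.04 vs 2.20).
For reference (Pauling): H 2.20, N 3.04, Sn 1.96.
So from lowest to highest: Sn < H < N.

Sn < H < N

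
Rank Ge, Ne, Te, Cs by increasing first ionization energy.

Ne is in period 2, group 18; Ge is in period 4, group 14; Te is in period 5, group 16; Cs is in period 6, group 1.
IE₁ increases left→right with effective nuclear charge and decreases top→bottom as the valence shell moves farther out.
These span different periods and groups, so the two trends combine.
Ge > Cs: relative to Cs, both the across-period and down-group shifts push Ge's first ionization energy up.
Te > Ge: period and group pull opposite ways; the across-period shift dominates (869 vs 762 kJ/mol).
Ne > Te: relative to Te, both the across-period and down-group shifts push Ne's first ionization energy up.
Tabulated first ionization energy (kJ/mol): Ne 2081, Ge 762, Te 869, Cs 376.
So from lowest to highest: Cs < Ge < Te < Ne.

Cs < Ge < Te < Ne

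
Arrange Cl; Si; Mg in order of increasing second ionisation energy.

Mg < Si < Cl

The second ionization energy removes an electron from the +1 ion. For each element: Cl⁺ still has 6 valence electrons; Si⁺ still has 3 valence electrons; Mg⁺ still has 1 valence electron.
All are still removing valence electrons, so compare the +1 ions as you would atoms: IE_2 generally rises across a period (higher Z_eff) and falls down a group (larger shell), subject to the usual subshell exceptions.
Valence configurations: Cl⁺ [Ne]3s²3p⁴, Si⁺ [Ne]3s²3p¹, Mg⁺ [Ne]3s¹.
Tabulated IE_2 (kJ/mol): Cl 2298, Si 1577, Mg 1451.
Putting it together, IE_2: Mg < Si < Cl.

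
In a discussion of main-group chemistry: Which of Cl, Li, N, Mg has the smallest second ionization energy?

Mg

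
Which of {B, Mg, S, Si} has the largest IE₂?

IE_2 is the cost of taking one more electron from the +1 cation: B⁺ still has 2 valence electrons; Mg⁺ still has 1 valence electron; S⁺ still has 5 valence electrons; Si⁺ still has 3 valence electrons.
All are still removing valence electrons, so compare the +1 ions as you would atoms: IE_2 generally rises across a period (higher Z_eff) and falls down a group (larger shell), subject to the usual subshell exceptions.
Valence configurations: B⁺ [He]2s², Mg⁺ [Ne]3s¹, S⁺ [Ne]3s²3p³, Si⁺ [Ne]3s²3p¹.
Approximate IE_2 values (kJ/mol): B 2427, Mg 1451, S 2252, Si 1577.
Putting it together, IE_2: Mg < Si < S < B.

B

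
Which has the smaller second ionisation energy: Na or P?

P

The second ionization energy removes an electron from the +1 ion. For each element: Na⁺ is the bare [Ne] core; P⁺ still has 4 valence electrons.
Core electrons are held far more tightly than valence electrons, so Na tops the IE_2 order.
Approximate IE_2 values (kJ/mol): Na 4562, P 1907.
Hence IE_2: P < Na.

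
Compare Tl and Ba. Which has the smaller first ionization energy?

Ba is in period 6, group 2; Tl is in period 6, group 13.
Across a period the outer electron is held more tightly (higher IE₁); down a group it sits in a higher shell, more shielded, and comes off more easily.
All lie in period 6, so first ionization energy increases left to right.
So Ba has the smaller first ionization energy (Ba < Tl).

Ba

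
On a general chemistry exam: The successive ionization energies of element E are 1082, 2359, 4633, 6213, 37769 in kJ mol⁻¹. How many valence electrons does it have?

Look for the largest jump between consecutive ionization energies: IE5/IE4 ≈ 6.1, far larger than any earlier ratio.
That jump marks the point where a core electron is being removed. So the atom has 4 valence electrons.

4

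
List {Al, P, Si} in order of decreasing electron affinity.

Si, P, Al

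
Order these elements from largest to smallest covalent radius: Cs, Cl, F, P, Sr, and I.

F is in period 2, group 17; P is in period 3, group 15; Cl is in period 3, group 17; Sr is in period 5, group 2; I is in period 5, group 17; Cs is in period 6, group 1.
Atomic radius shrinks across a period as nuclear charge pulls the same shell inward, and grows down a group as new shells are added.
Neither a single period nor a single group — weigh both effects.
Cl > F: they share group 17; the group trend gives Cl the larger value.
P > Cl: both are in period 3; the period trend gives P the larger value.
I > P: the two effects oppose for this pair; the down-group effect wins (133 vs 111 pm).
Sr > I: both are in period 5; the period trend gives Sr the larger value.
Cs > Sr: both effects reinforce here, so Cs is clearly the larger of the two.
Approximate values (pm): F 64, P 111, Cl 99, Sr 185, I 133, Cs 232.
So from largest to smallest: Cs > Sr > I > P > Cl > F.

Cs > Sr > I > P > Cl > F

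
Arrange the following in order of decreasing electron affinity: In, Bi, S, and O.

S > O > Bi > In

Atoms with high Z_eff and room in the valence shell (especially the halogens) have the most exothermic electron affinities.
These span different periods and groups, so the two trends combine.
Bi > In: period and group pull opposite ways; the across-period shift dominates (91 vs 29 kJ/mol).
O > Bi: relative to Bi, both the across-period and down-group shifts push O's electron affinity up.
S > O: this pair runs against the simple trend — see the exception note.
Note the exception: S has a higher electron affinity than O, contrary to the simple trend — the compact 2p subshell of O repels the added electron more than S's larger 3p does.
Tabulated electron affinity (kJ/mol): O 141, S 200, In 29, Bi 91.
So from highest to lowest: S > O > Bi > In.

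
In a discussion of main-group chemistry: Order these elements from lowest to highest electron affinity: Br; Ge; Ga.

Ga < Ge < Br

Atoms with high Z_eff and room in the valence shell (especially the halogens) have the most exothermic electron affinities.
All lie in period 4, so electron affinity increases left to right.
So from lowest to highest: Ga < Ge < Br.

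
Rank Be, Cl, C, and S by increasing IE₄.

The fourth ionization energy removes an electron from the +3 ion. For each element: Be³⁺ is already 1 electron into the core; Cl³⁺ still has 4 valence electrons; C³⁺ still has 1 valence electron; S³⁺ still has 3 valence electrons.
Core electrons are held far more tightly than valence electrons, so Be tops the IE_4 order.
Valence configurations: Cl³⁺ [Ne]3s²3p², C³⁺ [He]2s¹, S³⁺ [Ne]3s²3p¹.
The numbers (kJ/mol): Be 21007, Cl 5159, C 6223, S 4556.
So the fourth ionization energies run S < Cl < C < Be.

S, Cl, C, Be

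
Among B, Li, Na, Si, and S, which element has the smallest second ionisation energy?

Si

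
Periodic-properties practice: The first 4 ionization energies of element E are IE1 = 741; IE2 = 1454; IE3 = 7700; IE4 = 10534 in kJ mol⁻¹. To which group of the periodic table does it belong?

Look for the largest jump between consecutive ionization energies: IE3/IE2 ≈ 5.3, far larger than any earlier ratio.
That jump marks the point where a core electron is being removed. So the atom has 2 valence electrons.
A main-group element with 2 valence electrons is in group 2.

Group 2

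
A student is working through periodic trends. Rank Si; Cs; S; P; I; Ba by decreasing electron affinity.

I > S > Si > P > Cs > Ba

Si is in period 3, group 14; P is in period 3, group 15; S is in period 3, group 16; I is in period 5, group 17; Cs is in period 6, group 1; Ba is in period 6, group 2.
Atoms with high Z_eff and room in the valence shell (especially the halogens) have the most exothermic electron affinities.
Here both period and group differ, so the two effects have to be weighed against each other.
Cs > Ba: this pair runs against the simple trend — see the exception note.
P > Cs: both effects reinforce here, so P is clearly the higher of the two.
Si > P: this pair runs against the simple trend — see the exception note.
S > Si: both are in period 3; the period trend gives S the larger value.
I > S: period and group pull opposite ways; the across-period shift dominates (295 vs 200 kJ/mol).
Note the exception: Cs has a higher electron affinity than Ba, contrary to the simple trend — adding an electron to Ba (ns²) has to open a new, higher-energy np subshell, which is unfavourable.
Note the exception: Si has a higher electron affinity than P, contrary to the simple trend — adding an electron to P's half-filled 3p³ is unfavourable, so Si (3p²) has the more exothermic EA.
Tabulated electron affinity (kJ/mol): Si 134, P 72, S 200, I 295, Cs 46, Ba 14.
So from highest to lowest: I > S > Si > P > Cs > Ba.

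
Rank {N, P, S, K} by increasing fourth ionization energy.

S < P < K < N

After 3 electrons have been removed, what remains? N³⁺ still has 2 valence electrons; P³⁺ still has 2 valence electrons; S³⁺ still has 3 valence electrons; K³⁺ is already 2 electrons into the core.
Usually core removal costs more than valence removal, but here the competition is close: a tightly held n=2 valence electron can cost more to remove than an n=3 core electron, so the actual values have to decide it.
Valence configurations: N³⁺ [He]2s², P³⁺ [Ne]3s², S³⁺ [Ne]3s²3p¹.
S³⁺ loses a lone 3p electron whereas P³⁺ must break into a filled 3s² pair, so IE_4(P) > IE_4(S) even though S has the higher nuclear charge.
Approximate IE_4 values (kJ/mol): N 7475, P 4964, S 4556, K 5877.
Overall IE_4 order: S < P < K < N.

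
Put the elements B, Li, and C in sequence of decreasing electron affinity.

C, Li, B

Li is in period 2, group 1; B is in period 2, group 13; C is in period 2, group 14.
Electron affinity generally becomes more exothermic across a period toward the halogens and less exothermic down a group.
All lie in period 2; the across-period trend (electron affinity increases left to right) applies, with the exception below.
Note the exception: Li has a higher electron affinity than B, contrary to the simple trend — B's ns²np¹ configuration gives only a small electron affinity — the sparsely filled np subshell binds an added electron weakly.
Approximate values (kJ/mol): Li 60, B 27, C 122.
So from highest to lowest: C > Li > B.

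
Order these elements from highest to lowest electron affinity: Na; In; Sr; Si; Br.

Br > Si > Na > In > Sr

Na is in period 3, group 1; Si is in period 3, group 14; Br is in period 4, group 17; Sr is in period 5, group 2; In is in period 5, group 13.
EA tends to increase across a period and decrease down a group, though the pattern is less regular than for IE or radius.
Here both period and group differ, so the two effects have to be weighed against each other.
In > Sr: both are in period 5; the period trend gives In the larger value.
Na > In: the two effects oppose for this pair; the down-group effect wins (53 vs 29 kJ/mol).
Si > Na: both are in period 3; the period trend gives Si the larger value.
Br > Si: the two effects oppose for this pair; the across-period effect wins (325 vs 134 kJ/mol).
Tabulated electron affinity (kJ/mol): Na 53, Si 134, Br 325, Sr 5, In 29.
So from highest to lowest: Br > Si > Na > In > Sr.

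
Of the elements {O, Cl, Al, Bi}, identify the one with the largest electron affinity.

Cl

O is in period 2, group 16; Al is in period 3, group 13; Cl is in period 3, group 17; Bi is in period 6, group 15.
Adding an electron releases more energy for atoms nearer the top right (short of the noble gases).
Neither a single period nor a single group — weigh both effects.
Bi > Al: period and group pull opposite ways; the across-period shift dominates (91 vs 42 kJ/mol).
O > Bi: both effects reinforce here, so O is clearly the higher of the two.
Cl > O: the two effects oppose for this pair; the across-period effect wins (349 vs 141 kJ/mol).
For reference (kJ/mol): O 141, Al 42, Cl 349, Bi 91.
The largest electron affinity among these belongs to Cl.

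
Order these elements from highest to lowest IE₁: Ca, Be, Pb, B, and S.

S > Be > B > Pb > Ca

Be is in period 2, group 2; B is in period 2, group 13; S is in period 3, group 16; Ca is in period 4, group 2; Pb is in period 6, group 14.
First ionization energy rises across a period (greater Z_eff holds electrons more tightly) and falls down a group (valence electrons are farther from the nucleus).
These span different periods and groups, so the two trends combine.
Pb > Ca: period and group pull opposite ways; the across-period shift dominates (716 vs 590 kJ/mol).
B > Pb: the two effects oppose for this pair; the down-group effect wins (801 vs 716 kJ/mol).
Be > B: this pair runs against the simple trend — see the exception note.
S > Be: period and group pull opposite ways; the across-period shift dominates (1000 vs 900 kJ/mol).
Note the exception: Be has a higher first ionization energy than B, contrary to the simple trend — removing B's lone 2p electron is easier than breaking Be's filled 2s².
Approximate values (kJ/mol): Be 900, B 801, S 1000, Ca 590, Pb 716.
So from highest to lowest: S > Be > B > Pb > Ca.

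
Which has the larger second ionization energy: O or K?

Consider each +1 ion: O⁺ still has 5 valence electrons; K⁺ is the bare [Ar] core.
Usually core removal costs more than valence removal, but here the competition is close: a tightly held n=2 valence electron can cost more to remove than an n=3 core electron, so the actual values have to decide it.
Tabulated IE_2 (kJ/mol): O 3388, K 3052.
So the second ionization energies run K < O.

O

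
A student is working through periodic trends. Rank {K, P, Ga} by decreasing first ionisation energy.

IE₁ increases left→right with effective nuclear charge and decreases top→bottom as the valence shell moves farther out.
Neither a single period nor a single group — weigh both effects.
Ga > K: both are in period 4; the period trend gives Ga the larger value.
P > Ga: relative to Ga, both the across-period and down-group shifts push P's first ionization energy up.
For reference (kJ/mol): P 1012, K 419, Ga 579.
So from highest to lowest: P > Ga > K.

P, Ga, K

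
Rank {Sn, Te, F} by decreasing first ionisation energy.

Removing the outermost electron gets harder across a period and easier down a group.
Neither a single period nor a single group — weigh both effects.
Te > Sn: both are in period 5; the period trend gives Te the larger value.
F > Te: relative to Te, both the across-period and down-group shifts push F's first ionization energy up.
Approximate values (kJ/mol): F 1681, Sn 709, Te 869.
So from highest to lowest: F > Te > Sn.

F, Te, Sn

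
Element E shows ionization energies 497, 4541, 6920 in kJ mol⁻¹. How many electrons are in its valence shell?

Look for the largest jump between consecutive ionization energies: IE2/IE1 ≈ 9.1, far larger than any earlier ratio.
That jump marks the point where a core electron is being removed. So the atom has 1 valence electron.

1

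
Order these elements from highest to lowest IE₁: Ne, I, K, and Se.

Ne > I > Se > K

First ionization energy rises across a period (greater Z_eff holds electrons more tightly) and falls down a group (valence electrons are farther from the nucleus).
Here both period and group differ, so the two effects have to be weighed against each other.
Se > K: Se lies to the right of K in period 4, so the across-period effect alone puts Se higher.
I > Se: the two effects oppose for this pair; the across-period effect wins (1008 vs 941 kJ/mol).
Ne > I: both effects reinforce here, so Ne is clearly the higher of the two.
Approximate values (kJ/mol): Ne 2081, K 419, Se 941, I 1008.
So from highest to lowest: Ne > I > Se > K.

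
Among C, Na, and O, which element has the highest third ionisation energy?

The third ionization energy removes an electron from the +2 ion. For each element: C²⁺ still has 2 valence electrons; Na²⁺ is already 1 electron into the core; O²⁺ still has 4 valence electrons.
Pulling an electron out of a noble-gas core costs far more than removing a remaining valence electron, so Na sits at the high end of IE_3.
Valence configurations: C²⁺ [He]2s², O²⁺ [He]2s²2p².
The numbers (kJ/mol): C 4620, Na 6910, O 5300.
So the third ionization energies run C < O < Na.

Na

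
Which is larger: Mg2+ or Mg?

Mg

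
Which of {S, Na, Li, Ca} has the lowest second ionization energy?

Ca

IE_2 is the cost of taking one more electron from the +1 cation: S⁺ still has 5 valence electrons; Na⁺ is the bare [Ne] core; Li⁺ is the bare [He] core; Ca⁺ still has 1 valence electron.
Core electrons are held far more tightly than valence electrons, so Na and Li top the IE_2 order.
Valence configurations: S⁺ [Ne]3s²3p³, Ca⁺ [Ar]4s¹.
The numbers (kJ/mol): S 2252, Na 4562, Li 7298, Ca 1145.
Putting it together, IE_2: Ca < S < Na < Li.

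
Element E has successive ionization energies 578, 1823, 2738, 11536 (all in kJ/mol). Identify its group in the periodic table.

Group 13

Look for the largest jump between consecutive ionization energies: IE4/IE3 ≈ 4.2, far larger than any earlier ratio.
That jump marks the point where a core electron is being removed. So the atom has 3 valence electrons.
A main-group element with 3 valence electrons is in group 13.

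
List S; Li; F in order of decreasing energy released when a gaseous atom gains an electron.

F > S > Li

Li is in period 2, group 1; F is in period 2, group 17; S is in period 3, group 16.
Electron affinity generally becomes more exothermic across a period toward the halogens and less exothermic down a group.
These span different periods and groups, so the two trends combine.
S > Li: period and group pull opposite ways; the across-period shift dominates (200 vs 60 kJ/mol).
F > S: both effects reinforce here, so F is clearly the higher of the two.
Approximate values (kJ/mol): Li 60, F 328, S 200.
So from highest to lowest: F > S > Li.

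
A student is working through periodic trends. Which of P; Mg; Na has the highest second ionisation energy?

The second ionization energy removes an electron from the +1 ion. For each element: P⁺ still has 4 valence electrons; Mg⁺ still has 1 valence electron; Na⁺ is the bare [Ne] core.
Breaking into a closed-shell core is much more expensive than removing a leftover valence electron — Na has the largest IE_2 here.
Valence configurations: P⁺ [Ne]3s²3p², Mg⁺ [Ne]3s¹.
Tabulated IE_2 (kJ/mol): P 1907, Mg 1451, Na 4562.
So the second ionization energies run Mg < P < Na.

Na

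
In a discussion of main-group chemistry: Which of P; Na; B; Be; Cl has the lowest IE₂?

Be

IE_2 is the cost of taking one more electron from the +1 cation: P⁺ still has 4 valence electrons; Na⁺ is the bare [Ne] core; B⁺ still has 2 valence electrons; Be⁺ still has 1 valence electron; Cl⁺ still has 6 valence electrons.
Breaking into a closed-shell core is much more expensive than removing a leftover valence electron — Na has the largest IE_2 here.
Valence configurations: P⁺ [Ne]3s²3p², B⁺ [He]2s², Be⁺ [He]2s¹, Cl⁺ [Ne]3s²3p⁴.
The numbers (kJ/mol): P 1907, Na 4562, B 2427, Be 1757, Cl 2298.
Overall IE_2 order: Be < P < Cl < B < Na.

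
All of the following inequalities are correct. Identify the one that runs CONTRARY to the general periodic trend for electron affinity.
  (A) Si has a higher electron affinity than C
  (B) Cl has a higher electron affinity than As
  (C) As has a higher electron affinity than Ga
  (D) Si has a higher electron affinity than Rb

(A)

The general trend: electron affinity increases across a period and decreases down a group.
(A) Si (period 3, group 14) vs C (period 2, group 14): the stated order contradicts the simple trend.
(B) Cl (period 3, group 17) vs As (period 4, group 15): the stated order agrees with the simple trend.
(C) As (period 4, group 15) vs Ga (period 4, group 13): the stated order agrees with the simple trend.
(D) Si (period 3, group 14) vs Rb (period 5, group 1): the stated order agrees with the simple trend.
The exception is (A): Si's larger, more diffuse 3p orbitals accept an added electron slightly more readily than C's compact 2p.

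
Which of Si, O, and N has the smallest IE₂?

The second ionization energy removes an electron from the +1 ion. For each element: Si⁺ still has 3 valence electrons; O⁺ still has 5 valence electrons; N⁺ still has 4 valence electrons.
All are still removing valence electrons, so compare the +1 ions as you would atoms: IE_2 generally rises across a period (higher Z_eff) and falls down a group (larger shell), subject to the usual subshell exceptions.
Valence configurations: Si⁺ [Ne]3s²3p¹, O⁺ [He]2s²2p³, N⁺ [He]2s²2p².
Approximate IE_2 values (kJ/mol): Si 1577, O 3388, N 2856.
So the second ionization energies run Si < N < O.

Si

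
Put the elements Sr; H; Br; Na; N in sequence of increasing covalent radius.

H < N < Br < Na < Sr

H is in period 1, group 1; N is in period 2, group 15; Na is in period 3, group 1; Br is in period 4, group 17; Sr is in period 5, group 2.
Moving right in a period, electrons are added to the same shell under a stronger nuclear pull, so atoms get smaller; moving down, a new shell is opened and atoms get larger.
Neither a single period nor a single group — weigh both effects.
N > H: the two effects oppose for this pair; the down-group effect wins (71 vs 32 pm).
Br > N: the two effects oppose for this pair; the down-group effect wins (114 vs 71 pm).
Na > Br: the two effects oppose for this pair; the across-period effect wins (155 vs 114 pm).
Sr > Na: period and group pull opposite ways; the down-group shift dominates (185 vs 155 pm).
For reference (pm): H 32, N 71, Na 155, Br 114, Sr 185.
So from smallest to largest: H < N < Br < Na < Sr.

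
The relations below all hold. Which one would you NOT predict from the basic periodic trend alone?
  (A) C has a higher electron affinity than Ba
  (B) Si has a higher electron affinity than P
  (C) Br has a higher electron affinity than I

The general trend: electron affinity increases across a period and decreases down a group.
(A) C (period 2, group 14) vs Ba (period 6, group 2): the stated order agrees with the simple trend.
(B) Si (period 3, group 14) vs P (period 3, group 15): the stated order contradicts the simple trend.
(C) Br (period 4, group 17) vs I (period 5, group 17): the stated order agrees with the simple trend.
The exception is (B): adding an electron to P's half-filled 3p³ is unfavourable, so Si (3p²) has the more exothermic EA.

(B)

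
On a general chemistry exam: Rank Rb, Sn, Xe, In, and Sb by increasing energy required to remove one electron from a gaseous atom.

Rb < In < Sn < Sb < Xe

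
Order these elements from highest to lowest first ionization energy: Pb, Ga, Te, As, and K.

As, Te, Pb, Ga, K

K is in period 4, group 1; Ga is in period 4, group 13; As is in period 4, group 15; Te is in period 5, group 16; Pb is in period 6, group 14.
Across a period the outer electron is held more tightly (higher IE₁); down a group it sits in a higher shell, more shielded, and comes off more easily.
These span different periods and groups, so the two trends combine.
Ga > K: both are in period 4; the period trend gives Ga the larger value.
Pb > Ga: the two effects oppose for this pair; the across-period effect wins (716 vs 579 kJ/mol).
Te > Pb: relative to Pb, both the across-period and down-group shifts push Te's first ionization energy up.
As > Te: period and group pull opposite ways; the down-group shift dominates (947 vs 869 kJ/mol).
Tabulated first ionization energy (kJ/mol): K 419, Ga 579, As 947, Te 869, Pb 716.
So from highest to lowest: As > Te > Pb > Ga > K.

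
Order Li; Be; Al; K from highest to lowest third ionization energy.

The third ionization energy removes an electron from the +2 ion. For each element: Li²⁺ is already 1 electron into the core; Be²⁺ is the bare [He] core; Al²⁺ still has 1 valence electron; K²⁺ is already 1 electron into the core.
Pulling an electron out of a noble-gas core costs far more than removing a remaining valence electron, so K, Li and Be sit at the high end of IE_3.
The numbers (kJ/mol): Li 11815, Be 14849, Al 2745, K 4420.
So the third ionization energies run Al < K < Li < Be.

Be > Li > K > Al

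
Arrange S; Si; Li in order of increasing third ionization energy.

Si < S < Li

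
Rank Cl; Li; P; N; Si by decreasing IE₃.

IE_3 is the cost of taking one more electron from the +2 cation: Cl²⁺ still has 5 valence electrons; Li²⁺ is already 1 electron into the core; P²⁺ still has 3 valence electrons; N²⁺ still has 3 valence electrons; Si²⁺ still has 2 valence electrons.
Pulling an electron out of a noble-gas core costs far more than removing a remaining valence electron, so Li sits at the high end of IE_3.
Valence configurations: Cl²⁺ [Ne]3s²3p³, P²⁺ [Ne]3s²3p¹, N²⁺ [He]2s²2p¹, Si²⁺ [Ne]3s².
P²⁺ loses a lone 3p electron whereas Si²⁺ must break into a filled 3s² pair, so IE_3(Si) > IE_3(P) even though P has the higher nuclear charge.
The numbers (kJ/mol): Cl 3822, Li 11815, P 2914, N 4578, Si 3232.
Overall IE_3 order: P < Si < Cl < N < Li.

Li, N, Cl, Si, P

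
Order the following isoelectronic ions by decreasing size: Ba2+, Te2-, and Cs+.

All of these have 54 electrons, so size is governed by nuclear charge alone: the more protons, the stronger the pull on the same electron cloud, and the smaller the ion.
Nuclear charges: Ba2+ (Z=56), Cs+ (Z=55), Te2- (Z=52).
Largest to smallest: Te2- > Cs+ > Ba2+.

Te2- > Cs+ > Ba2+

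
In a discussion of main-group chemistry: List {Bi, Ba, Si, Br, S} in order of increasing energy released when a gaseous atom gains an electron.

Electron affinity generally becomes more exothermic across a period toward the halogens and less exothermic down a group.
These span different periods and groups, so the two trends combine.
Bi > Ba: both are in period 6; the period trend gives Bi the larger value.
Si > Bi: the two effects oppose for this pair; the down-group effect wins (134 vs 91 kJ/mol).
S > Si: S lies to the right of Si in period 3, so the across-period effect alone puts S higher.
Br > S: period and group pull opposite ways; the across-period shift dominates (325 vs 200 kJ/mol).
Approximate values (kJ/mol): Si 134, S 200, Br 325, Ba 14, Bi 91.
So from lowest to highest: Ba < Bi < Si < S < Br.

Ba < Bi < Si < S < Br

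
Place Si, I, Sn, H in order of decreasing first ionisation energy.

H > I > Si > Sn

H is in period 1, group 1; Si is in period 3, group 14; Sn is in period 5, group 14; I is in period 5, group 17.
IE₁ increases left→right with effective nuclear charge and decreases top→bottom as the valence shell moves farther out.
Neither a single period nor a single group — weigh both effects.
Si > Sn: they share group 14; the group trend gives Si the larger value.
I > Si: the two effects oppose for this pair; the across-period effect wins (1008 vs 786 kJ/mol).
H > I: period and group pull opposite ways; the down-group shift dominates (1312 vs 1008 kJ/mol).
Tabulated first ionization energy (kJ/mol): H 1312, Si 786, Sn 709, I 1008.
So from highest to lowest: H > I > Si > Sn.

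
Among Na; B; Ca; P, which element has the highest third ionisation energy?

Na

The third ionization energy removes an electron from the +2 ion. For each element: Na²⁺ is already 1 electron into the core; B²⁺ still has 1 valence electron; Ca²⁺ is the bare [Ar] core; P²⁺ still has 3 valence electrons.
Breaking into a closed-shell core is much more expensive than removing a leftover valence electron — Ca and Na have the largest IE_3 here.
Valence configurations: B²⁺ [He]2s¹, P²⁺ [Ne]3s²3p¹.
Approximate IE_3 values (kJ/mol): Na 6910, B 3660, Ca 4912, P 2914.
So the third ionization energies run P < B < Ca < Na.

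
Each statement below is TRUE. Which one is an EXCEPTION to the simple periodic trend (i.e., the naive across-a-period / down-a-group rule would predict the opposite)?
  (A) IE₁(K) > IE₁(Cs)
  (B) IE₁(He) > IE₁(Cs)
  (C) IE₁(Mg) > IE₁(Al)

(C)

The general trend: first ionization energy increases across a period and decreases down a group.
(A) K (period 4, group 1) vs Cs (period 6, group 1): the stated order agrees with the simple trend.
(B) He (period 1, group 18) vs Cs (period 6, group 1): the stated order agrees with the simple trend.
(C) Mg (period 3, group 2) vs Al (period 3, group 13): the stated order contradicts the simple trend.
The exception is (C): Al's single 3p electron is easier to remove than one from Mg's filled 3s².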